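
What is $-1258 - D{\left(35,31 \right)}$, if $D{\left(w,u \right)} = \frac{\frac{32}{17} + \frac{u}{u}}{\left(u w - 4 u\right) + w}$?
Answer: $- \frac{21300505}{16932} \approx -1258.0$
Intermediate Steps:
$D{\left(w,u \right)} = \frac{49}{17 \left(w - 4 u + u w\right)}$ ($D{\left(w,u \right)} = \frac{32 \cdot \frac{1}{17} + 1}{\left(- 4 u + u w\right) + w} = \frac{\frac{32}{17} + 1}{w - 4 u + u w} = \frac{49}{17 \left(w - 4 u + u w\right)}$)
$-1258 - D{\left(35,31 \right)} = -1258 - \frac{49}{17 \left(35 - 124 + 31 \cdot 35\right)} = -1258 - \frac{49}{17 \left(35 - 124 + 1085\right)} = -1258 - \frac{49}{17 \cdot 996} = -1258 - \frac{49}{17} \cdot \frac{1}{996} = -1258 - \frac{49}{16932} = - \frac{21300505}{16932}$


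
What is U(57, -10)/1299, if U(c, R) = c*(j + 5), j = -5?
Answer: 0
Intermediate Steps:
U(c, R) = 0 (U(c, R) = c*(-5 + 5) = c*0 = 0)
U(57, -10)/1299 = 0/1299 = 0*(1/1299) = 0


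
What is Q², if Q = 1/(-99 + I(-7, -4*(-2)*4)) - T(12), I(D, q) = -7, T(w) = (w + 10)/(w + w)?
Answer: 346921/404496 ≈ 0.85766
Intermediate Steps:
T(w) = (10 + w)/(2*w) (T(w) = (10 + w)/((2*w)) = (10 + w)*(1/(2*w)) = (10 + w)/(2*w))
Q = -589/636 (Q = 1/(-99 - 7) - (10 + 12)/(2*12) = 1/(-106) - 22/(2*12) = -1/106 - 1*11/12 = -1/106 - 11/12 = -589/636 ≈ -0.92610)
Q² = (-589/636)² = 346921/404496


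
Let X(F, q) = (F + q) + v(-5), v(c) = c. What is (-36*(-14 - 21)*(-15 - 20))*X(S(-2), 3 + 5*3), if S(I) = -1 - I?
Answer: -617400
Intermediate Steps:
X(F, q) = -5 + F + q (X(F, q) = (F + q) - 5 = -5 + F + q)
(-36*(-14 - 21)*(-15 - 20))*X(S(-2), 3 + 5*3) = (-36*(-14 - 21)*(-15 - 20))*(-5 + (-1 - 1*(-2)) + (3 + 5*3)) = (-(-1260)*(-35))*(-5 + (-1 + 2) + (3 + 15)) = (-36*1225)*(-5 + 1 + 18) = -44100*14 = -617400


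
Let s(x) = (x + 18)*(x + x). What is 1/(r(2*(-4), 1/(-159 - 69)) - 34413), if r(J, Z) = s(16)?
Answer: -1/33325 ≈ -3.0008e-5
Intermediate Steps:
s(x) = 2*x*(18 + x) (s(x) = (18 + x)*(2*x) = 2*x*(18 + x))
r(J, Z) = 1088 (r(J, Z) = 2*16*(18 + 16) = 2*16*34 = 1088)
1/(r(2*(-4), 1/(-159 - 69)) - 34413) = 1/(1088 - 34413) = 1/(-33325) = -1/33325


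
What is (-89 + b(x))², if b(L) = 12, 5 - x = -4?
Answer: 5929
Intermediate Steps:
x = 9 (x = 5 - 1*(-4) = 5 + 4 = 9)
(-89 + b(x))² = (-89 + 12)² = (-77)² = 5929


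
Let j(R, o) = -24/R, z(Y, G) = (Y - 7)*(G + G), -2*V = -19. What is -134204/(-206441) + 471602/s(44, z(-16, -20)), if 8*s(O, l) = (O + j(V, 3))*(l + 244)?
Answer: 932594403287/11834643207 ≈ 78.802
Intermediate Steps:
V = 19/2 (V = -1/2*(-19) = 19/2 ≈ 9.5000)
z(Y, G) = 2*G*(-7 + Y) (z(Y, G) = (-7 + Y)*(2*G) = 2*G*(-7 + Y))
s(O, l) = (244 + l)*(-48/19 + O)/8 (s(O, l) = ((O - 24/19/2)*(l + 244))/8 = ((O - 24*2/19)*(244 + l))/8 = ((O - 48/19)*(244 + l))/8 = ((-48/19 + O)*(244 + l))/8 = ((244 + l)*(-48/19 + O))/8 = (244 + l)*(-48/19 + O)/8)
-134204/(-206441) + 471602/s(44, z(-16, -20)) = -134204/(-206441) + 471602/(-1464/19 - 12*(-20)*(-7 - 16)/19 + (61/2)*44 + (1/8)*44*(2*(-20)*(-7 - 16))) = -134204*(-1/206441) + 471602/(-1464/19 - 12*(-20)*(-23)/19 + 1342 + (1/8)*44*(2*(-20)*(-23))) = 134204/206441 + 471602/(-1464/19 - 6/19*920 + 1342 + (1/8)*44*920) = 134204/206441 + 471602/(-1464/19 - 5520/19 + 1342 + 5060) = 134204/206441 + 471602/(114654/19) = 134204/206441 + 471602*(19/114654) = 134204/206441 + 4480219/57327 = 932594403287/11834643207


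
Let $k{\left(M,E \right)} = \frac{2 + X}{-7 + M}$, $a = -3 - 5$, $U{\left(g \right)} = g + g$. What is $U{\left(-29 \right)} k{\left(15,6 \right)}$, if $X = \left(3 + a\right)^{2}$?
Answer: $- \frac{783}{4} \approx -195.75$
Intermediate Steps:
$U{\left(g \right)} = 2 g$
$a = -8$ ($a = -3 - 5 = -8$)
$X = 25$ ($X = \left(3 - 8\right)^{2} = \left(-5\right)^{2} = 25$)
$k{\left(M,E \right)} = \frac{27}{-7 + M}$ ($k{\left(M,E \right)} = \frac{2 + 25}{-7 + M} = \frac{27}{-7 + M}$)
$U{\left(-29 \right)} k{\left(15,6 \right)} = 2 \left(-29\right) \frac{27}{-7 + 15} = - 58 \cdot \frac{27}{8} = - 58 \cdot 27 \cdot \frac{1}{8} = \left(-58\right) \frac{27}{8} = - \frac{783}{4}$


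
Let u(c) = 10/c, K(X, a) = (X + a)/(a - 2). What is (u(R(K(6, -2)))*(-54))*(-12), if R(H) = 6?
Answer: 1080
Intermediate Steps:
K(X, a) = (X + a)/(-2 + a)
(u(R(K(6, -2)))*(-54))*(-12) = ((10/6)*(-54))*(-12) = ((10*(⅙))*(-54))*(-12) = ((5/3)*(-54))*(-12) = -90*(-12) = 1080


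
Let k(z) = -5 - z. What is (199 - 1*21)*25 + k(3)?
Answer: 4442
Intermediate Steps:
(199 - 1*21)*25 + k(3) = (199 - 1*21)*25 + (-5 - 1*3) = (199 - 21)*25 + (-5 - 3) = 178*25 - 8 = 4450 - 8 = 4442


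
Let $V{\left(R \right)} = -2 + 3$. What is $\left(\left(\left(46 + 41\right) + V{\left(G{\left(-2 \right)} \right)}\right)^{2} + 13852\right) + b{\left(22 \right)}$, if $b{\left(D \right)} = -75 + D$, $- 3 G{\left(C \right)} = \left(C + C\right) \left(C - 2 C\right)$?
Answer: $21543$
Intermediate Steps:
$G{\left(C \right)} = \frac{2 C^{2}}{3}$ ($G{\left(C \right)} = - \frac{\left(C + C\right) \left(C - 2 C\right)}{3} = - \frac{2 C \left(- C\right)}{3} = - \frac{\left(-2\right) C^{2}}{3} = \frac{2 C^{2}}{3}$)
$V{\left(R \right)} = 1$
$\left(\left(\left(46 + 41\right) + V{\left(G{\left(-2 \right)} \right)}\right)^{2} + 13852\right) + b{\left(22 \right)} = \left(\left(\left(46 + 41\right) + 1\right)^{2} + 13852\right) + \left(-75 + 22\right) = \left(\left(87 + 1\right)^{2} + 13852\right) - 53 = \left(88^{2} + 13852\right) - 53 = \left(7744 + 13852\right) - 53 = 21596 - 53 = 21543$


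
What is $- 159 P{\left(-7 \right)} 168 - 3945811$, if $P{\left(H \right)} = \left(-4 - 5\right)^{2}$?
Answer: $-6109483$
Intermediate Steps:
$P{\left(H \right)} = 81$ ($P{\left(H \right)} = \left(-9\right)^{2} = 81$)
$- 159 P{\left(-7 \right)} 168 - 3945811 = \left(-159\right) 81 \cdot 168 - 3945811 = \left(-12879\right) 168 - 3945811 = -2163672 - 3945811 = -6109483$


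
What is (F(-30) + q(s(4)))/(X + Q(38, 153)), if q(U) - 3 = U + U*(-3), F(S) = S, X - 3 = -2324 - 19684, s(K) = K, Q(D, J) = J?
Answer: 35/21852 ≈ 0.0016017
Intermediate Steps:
X = -22005 (X = 3 + (-2324 - 19684) = 3 - 22008 = -22005)
q(U) = 3 - 2*U (q(U) = 3 + (U + U*(-3)) = 3 + (U - 3*U) = 3 - 2*U)
(F(-30) + q(s(4)))/(X + Q(38, 153)) = (-30 + (3 - 2*4))/(-22005 + 153) = (-30 + (3 - 8))/(-21852) = (-30 - 5)*(-1/21852) = -35*(-1/21852) = 35/21852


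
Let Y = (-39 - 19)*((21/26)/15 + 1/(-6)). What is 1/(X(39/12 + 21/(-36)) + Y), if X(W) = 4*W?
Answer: 195/3356 ≈ 0.058105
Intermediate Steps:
Y = 1276/195 (Y = -58*((21*(1/26))*(1/15) + 1*(-⅙)) = -58*((21/26)*(1/15) - ⅙) = -58*(7/130 - ⅙) = -58*(-22/195) = 1276/195 ≈ 6.5436)
1/(X(39/12 + 21/(-36)) + Y) = 1/(4*(39/12 + 21/(-36)) + 1276/195) = 1/(4*(39*(1/12) + 21*(-1/36)) + 1276/195) = 1/(4*(13/4 - 7/12) + 1276/195) = 1/(4*(8/3) + 1276/195) = 1/(32/3 + 1276/195) = 1/(3356/195) = 195/3356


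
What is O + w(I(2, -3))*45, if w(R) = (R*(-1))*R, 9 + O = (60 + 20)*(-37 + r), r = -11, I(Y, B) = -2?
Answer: -4029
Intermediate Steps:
O = -3849 (O = -9 + (60 + 20)*(-37 - 11) = -9 + 80*(-48) = -9 - 3840 = -3849)
w(R) = -R² (w(R) = (-R)*R = -R²)
O + w(I(2, -3))*45 = -3849 - 1*(-2)²*45 = -3849 - 1*4*45 = -3849 - 4*45 = -3849 - 180 = -4029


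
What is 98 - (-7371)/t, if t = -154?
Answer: 1103/22 ≈ 50.136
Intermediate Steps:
98 - (-7371)/t = 98 - (-7371)/(-154) = 98 - (-7371)*(-1)/154 = 98 - 117*9/22 = 98 - 1053/22 = 1103/22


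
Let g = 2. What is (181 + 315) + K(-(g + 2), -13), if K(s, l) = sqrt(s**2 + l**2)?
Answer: 496 + sqrt(185) ≈ 509.60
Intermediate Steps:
K(s, l) = sqrt(l**2 + s**2)
(181 + 315) + K(-(g + 2), -13) = (181 + 315) + sqrt((-13)**2 + (-(2 + 2))**2) = 496 + sqrt(169 + (-1*4)**2) = 496 + sqrt(169 + (-4)**2) = 496 + sqrt(169 + 16) = 496 + sqrt(185)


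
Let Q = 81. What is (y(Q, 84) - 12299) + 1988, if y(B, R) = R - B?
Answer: -10308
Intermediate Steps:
(y(Q, 84) - 12299) + 1988 = ((84 - 1*81) - 12299) + 1988 = ((84 - 81) - 12299) + 1988 = (3 - 12299) + 1988 = -12296 + 1988 = -10308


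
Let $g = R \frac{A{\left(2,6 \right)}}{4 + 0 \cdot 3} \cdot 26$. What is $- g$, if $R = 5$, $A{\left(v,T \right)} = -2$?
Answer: $65$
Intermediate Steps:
$g = -65$ ($g = 5 \left(- \frac{2}{4 + 0 \cdot 3}\right) 26 = 5 \left(- \frac{2}{4 + 0}\right) 26 = 5 \left(- \frac{2}{4}\right) 26 = 5 \left(\left(-2\right) \frac{1}{4}\right) 26 = 5 \left(- \frac{1}{2}\right) 26 = \left(- \frac{5}{2}\right) 26 = -65$)
$- g = \left(-1\right) \left(-65\right) = 65$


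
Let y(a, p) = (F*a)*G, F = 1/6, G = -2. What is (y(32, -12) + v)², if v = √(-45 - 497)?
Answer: (32 - 3*I*√542)²/9 ≈ -428.22 - 496.66*I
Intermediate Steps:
F = ⅙ ≈ 0.16667
y(a, p) = -a/3 (y(a, p) = (a/6)*(-2) = -a/3)
v = I*√542 (v = √(-542) = I*√542 ≈ 23.281*I)
(y(32, -12) + v)² = (-⅓*32 + I*√542)² = (-32/3 + I*√542)²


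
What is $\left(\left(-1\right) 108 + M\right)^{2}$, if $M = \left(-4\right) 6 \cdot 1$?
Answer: $17424$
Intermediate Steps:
$M = -24$ ($M = \left(-24\right) 1 = -24$)
$\left(\left(-1\right) 108 + M\right)^{2} = \left(\left(-1\right) 108 - 24\right)^{2} = \left(-108 - 24\right)^{2} = \left(-132\right)^{2} = 17424$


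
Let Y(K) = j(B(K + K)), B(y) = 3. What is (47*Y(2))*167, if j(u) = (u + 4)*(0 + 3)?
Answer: 164829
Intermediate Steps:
j(u) = 12 + 3*u (j(u) = (4 + u)*3 = 12 + 3*u)
Y(K) = 21 (Y(K) = 12 + 3*3 = 12 + 9 = 21)
(47*Y(2))*167 = (47*21)*167 = 987*167 = 164829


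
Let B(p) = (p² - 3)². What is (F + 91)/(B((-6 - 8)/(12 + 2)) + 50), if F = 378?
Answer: 469/54 ≈ 8.6852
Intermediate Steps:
B(p) = (-3 + p²)²
(F + 91)/(B((-6 - 8)/(12 + 2)) + 50) = (378 + 91)/((-3 + ((-6 - 8)/(12 + 2))²)² + 50) = 469/((-3 + (-14/14)²)² + 50) = 469/((-3 + (-14*1/14)²)² + 50) = 469/((-3 + (-1)²)² + 50) = 469/((-3 + 1)² + 50) = 469/((-2)² + 50) = 469/(4 + 50) = 469/54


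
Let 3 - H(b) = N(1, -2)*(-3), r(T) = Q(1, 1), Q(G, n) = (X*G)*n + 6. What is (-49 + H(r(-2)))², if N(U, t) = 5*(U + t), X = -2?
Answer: 3721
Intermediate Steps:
Q(G, n) = 6 - 2*G*n (Q(G, n) = (-2*G)*n + 6 = -2*G*n + 6 = 6 - 2*G*n)
r(T) = 4 (r(T) = 6 - 2*1*1 = 6 - 2 = 4)
N(U, t) = 5*U + 5*t
H(b) = -12 (H(b) = 3 - (5*1 + 5*(-2))*(-3) = 3 - (5 - 10)*(-3) = 3 - (-5)*(-3) = 3 - 1*15 = 3 - 15 = -12)
(-49 + H(r(-2)))² = (-49 - 12)² = (-61)² = 3721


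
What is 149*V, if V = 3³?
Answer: 4023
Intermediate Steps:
V = 27
149*V = 149*27 = 4023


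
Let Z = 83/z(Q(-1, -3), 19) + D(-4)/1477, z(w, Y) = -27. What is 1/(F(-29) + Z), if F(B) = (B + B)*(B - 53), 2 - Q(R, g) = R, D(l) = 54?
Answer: 39879/189543391 ≈ 0.00021040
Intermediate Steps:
Q(R, g) = 2 - R
F(B) = 2*B*(-53 + B) (F(B) = (2*B)*(-53 + B) = 2*B*(-53 + B))
Z = -121133/39879 (Z = 83/(-27) + 54/1477 = 83*(-1/27) + 54*(1/1477) = -83/27 + 54/1477 = -121133/39879 ≈ -3.0375)
1/(F(-29) + Z) = 1/(2*(-29)*(-53 - 29) - 121133/39879) = 1/(2*(-29)*(-82) - 121133/39879) = 1/(4756 - 121133/39879) = 1/(189543391/39879) = 39879/189543391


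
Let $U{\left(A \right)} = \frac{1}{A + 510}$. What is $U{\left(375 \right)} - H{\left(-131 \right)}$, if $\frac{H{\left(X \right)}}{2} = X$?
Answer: $\frac{231871}{885} \approx 262.0$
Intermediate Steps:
$U{\left(A \right)} = \frac{1}{510 + A}$
$H{\left(X \right)} = 2 X$
$U{\left(375 \right)} - H{\left(-131 \right)} = \frac{1}{510 + 375} - 2 \left(-131\right) = \frac{1}{885} - -262 = \frac{1}{885} + 262 = \frac{231871}{885}$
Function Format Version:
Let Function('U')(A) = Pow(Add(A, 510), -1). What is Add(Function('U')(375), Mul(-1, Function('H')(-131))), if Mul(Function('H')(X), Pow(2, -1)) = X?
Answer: Rational(231871, 885) ≈ 262.00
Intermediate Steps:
Function('U')(A) = Pow(Add(510, A), -1)
Function('H')(X) = Mul(2, X)
Add(Function('U')(375), Mul(-1, Function('H')(-131))) = Add(Pow(Add(510, 375), -1), Mul(-1, Mul(2, -131))) = Add(Pow(885, -1), Mul(-1, -262)) = Add(Rational(1, 885), 262) = Rational(231871, 885)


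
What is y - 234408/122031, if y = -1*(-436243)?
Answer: 17744978375/40677 ≈ 4.3624e+5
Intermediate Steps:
y = 436243
y - 234408/122031 = 436243 - 234408/122031 = 436243 - 234408*1/122031 = 436243 - 78136/40677 = 17744978375/40677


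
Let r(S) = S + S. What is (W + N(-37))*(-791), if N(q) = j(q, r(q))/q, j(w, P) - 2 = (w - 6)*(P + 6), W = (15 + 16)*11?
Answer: -7665581/37 ≈ -2.0718e+5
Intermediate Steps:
r(S) = 2*S
W = 341 (W = 31*11 = 341)
j(w, P) = 2 + (-6 + w)*(6 + P) (j(w, P) = 2 + (w - 6)*(P + 6) = 2 + (-6 + w)*(6 + P))
N(q) = (-34 - 6*q + 2*q²)/q (N(q) = (-34 - 12*q + 6*q + (2*q)*q)/q = (-34 - 12*q + 6*q + 2*q²)/q = (-34 - 6*q + 2*q²)/q)
(W + N(-37))*(-791) = (341 + (-6 - 34/(-37) + 2*(-37)))*(-791) = (341 + (-6 - 34*(-1/37) - 74))*(-791) = (341 + (-6 + 34/37 - 74))*(-791) = (341 - 2926/37)*(-791) = (9691/37)*(-791) = -7665581/37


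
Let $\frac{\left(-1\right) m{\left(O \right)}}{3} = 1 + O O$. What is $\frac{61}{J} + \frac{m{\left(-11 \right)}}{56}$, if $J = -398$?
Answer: $- \frac{37271}{5572} \approx -6.689$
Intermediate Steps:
$m{\left(O \right)} = -3 - 3 O^{2}$ ($m{\left(O \right)} = - 3 \left(1 + O O\right) = - 3 \left(1 + O^{2}\right) = -3 - 3 O^{2}$)
$\frac{61}{J} + \frac{m{\left(-11 \right)}}{56} = \frac{61}{-398} + \frac{-3 - 3 \left(-11\right)^{2}}{56} = 61 \left(- \frac{1}{398}\right) + \left(-3 - 363\right) \frac{1}{56} = - \frac{61}{398} + \left(-3 - 363\right) \frac{1}{56} = - \frac{61}{398} - \frac{183}{28} = - \frac{37271}{5572}$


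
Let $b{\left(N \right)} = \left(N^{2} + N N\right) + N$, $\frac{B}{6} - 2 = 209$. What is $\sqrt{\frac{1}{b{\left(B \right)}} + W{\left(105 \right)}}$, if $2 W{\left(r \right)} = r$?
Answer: $\frac{\sqrt{134969955781047}}{1603389} \approx 7.2457$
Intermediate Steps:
$B = 1266$ ($B = 12 + 6 \cdot 209 = 12 + 1254 = 1266$)
$b{\left(N \right)} = N + 2 N^{2}$ ($b{\left(N \right)} = \left(N^{2} + N^{2}\right) + N = 2 N^{2} + N = N + 2 N^{2}$)
$W{\left(r \right)} = \frac{r}{2}$
$\sqrt{\frac{1}{b{\left(B \right)}} + W{\left(105 \right)}} = \sqrt{\frac{1}{1266 \left(1 + 2 \cdot 1266\right)} + \frac{1}{2} \cdot 105} = \sqrt{\frac{1}{1266 \left(1 + 2532\right)} + \frac{105}{2}} = \sqrt{\frac{1}{1266 \cdot 2533} + \frac{105}{2}} = \sqrt{\frac{1}{3206778} + \frac{105}{2}} = \sqrt{\frac{84177923}{1603389}} = \frac{\sqrt{134969955781047}}{1603389}$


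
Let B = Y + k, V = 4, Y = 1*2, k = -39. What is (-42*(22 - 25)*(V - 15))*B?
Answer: 51282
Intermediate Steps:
Y = 2
B = -37 (B = 2 - 39 = -37)
(-42*(22 - 25)*(V - 15))*B = -42*(22 - 25)*(4 - 15)*(-37) = -(-126)*(-11)*(-37) = -42*33*(-37) = -1386*(-37) = 51282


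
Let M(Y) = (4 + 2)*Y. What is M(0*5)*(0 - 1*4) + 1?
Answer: 1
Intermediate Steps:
M(Y) = 6*Y
M(0*5)*(0 - 1*4) + 1 = (6*(0*5))*(0 - 1*4) + 1 = (6*0)*(0 - 4) + 1 = 0*(-4) + 1 = 0 + 1 = 1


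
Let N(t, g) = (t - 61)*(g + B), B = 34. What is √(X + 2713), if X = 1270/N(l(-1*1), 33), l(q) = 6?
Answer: √1473430299/737 ≈ 52.083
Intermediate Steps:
N(t, g) = (-61 + t)*(34 + g) (N(t, g) = (t - 61)*(g + 34) = (-61 + t)*(34 + g))
X = -254/737 (X = 1270/(-2074 - 61*33 + 34*6 + 33*6) = 1270/(-2074 - 2013 + 204 + 198) = 1270/(-3685) = 1270*(-1/3685) = -254/737 ≈ -0.34464)
√(X + 2713) = √(-254/737 + 2713) = √(1999227/737) = √1473430299/737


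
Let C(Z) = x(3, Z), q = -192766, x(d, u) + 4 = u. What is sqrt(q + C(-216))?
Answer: I*sqrt(192986) ≈ 439.3*I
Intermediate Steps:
x(d, u) = -4 + u
C(Z) = -4 + Z
sqrt(q + C(-216)) = sqrt(-192766 + (-4 - 216)) = sqrt(-192766 - 220) = sqrt(-192986) = I*sqrt(192986)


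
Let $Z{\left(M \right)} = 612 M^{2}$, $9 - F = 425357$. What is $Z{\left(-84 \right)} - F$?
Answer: $4743620$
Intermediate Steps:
$F = -425348$ ($F = 9 - 425357 = -425348$)
$Z{\left(-84 \right)} - F = 612 \left(-84\right)^{2} - -425348 = 612 \cdot 7056 + 425348 = 4318272 + 425348 = 4743620$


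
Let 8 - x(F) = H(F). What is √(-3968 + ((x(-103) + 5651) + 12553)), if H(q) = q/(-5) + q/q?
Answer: 2*√88890/5 ≈ 119.26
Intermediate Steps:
H(q) = 1 - q/5 (H(q) = q*(-⅕) + 1 = -q/5 + 1 = 1 - q/5)
x(F) = 7 + F/5 (x(F) = 8 - (1 - F/5) = 8 + (-1 + F/5) = 7 + F/5)
√(-3968 + ((x(-103) + 5651) + 12553)) = √(-3968 + (((7 + (⅕)*(-103)) + 5651) + 12553)) = √(-3968 + (((7 - 103/5) + 5651) + 12553)) = √(-3968 + ((-68/5 + 5651) + 12553)) = √(-3968 + (28187/5 + 12553)) = √(-3968 + 90952/5) = √(71112/5) = 2*√88890/5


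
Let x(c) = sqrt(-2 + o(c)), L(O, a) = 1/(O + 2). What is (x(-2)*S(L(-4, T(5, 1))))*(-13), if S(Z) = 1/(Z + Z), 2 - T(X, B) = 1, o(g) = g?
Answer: 26*I ≈ 26.0*I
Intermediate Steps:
T(X, B) = 1 (T(X, B) = 2 - 1*1 = 2 - 1 = 1)
L(O, a) = 1/(2 + O)
x(c) = sqrt(-2 + c)
S(Z) = 1/(2*Z)
(x(-2)*S(L(-4, T(5, 1))))*(-13) = (sqrt(-2 - 2)*(1/(2*(1/(2 - 4)))))*(-13) = (sqrt(-4)*(1/(2*(1/(-2)))))*(-13) = ((2*I)*(1/(2*(-1/2))))*(-13) = ((2*I)*((1/2)*(-2)))*(-13) = ((2*I)*(-1))*(-13) = -2*I*(-13) = 26*I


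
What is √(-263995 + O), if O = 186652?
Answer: I*√77343 ≈ 278.11*I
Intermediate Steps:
√(-263995 + O) = √(-263995 + 186652) = √(-77343) = I*√77343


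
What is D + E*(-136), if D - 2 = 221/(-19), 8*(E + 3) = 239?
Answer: -69628/19 ≈ -3664.6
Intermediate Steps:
E = 215/8 (E = -3 + (⅛)*239 = -3 + 239/8 = 215/8 ≈ 26.875)
D = -183/19 (D = 2 + 221/(-19) = 2 + 221*(-1/19) = 2 - 221/19 = -183/19 ≈ -9.6316)
D + E*(-136) = -183/19 + (215/8)*(-136) = -183/19 - 3655 = -69628/19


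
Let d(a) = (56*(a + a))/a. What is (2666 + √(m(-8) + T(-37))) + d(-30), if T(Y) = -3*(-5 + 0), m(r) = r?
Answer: 2778 + √7 ≈ 2780.6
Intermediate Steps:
T(Y) = 15 (T(Y) = -3*(-5) = 15)
d(a) = 112 (d(a) = (56*(2*a))/a = (112*a)/a = 112)
(2666 + √(m(-8) + T(-37))) + d(-30) = (2666 + √(-8 + 15)) + 112 = (2666 + √7) + 112 = 2778 + √7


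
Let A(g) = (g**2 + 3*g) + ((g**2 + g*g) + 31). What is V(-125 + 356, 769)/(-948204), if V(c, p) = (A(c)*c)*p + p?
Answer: -14282797721/474102 ≈ -30126.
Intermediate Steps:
A(g) = 31 + 3*g + 3*g**2 (A(g) = (g**2 + 3*g) + ((g**2 + g**2) + 31) = (g**2 + 3*g) + (2*g**2 + 31) = (g**2 + 3*g) + (31 + 2*g**2) = 31 + 3*g + 3*g**2)
V(c, p) = p + c*p*(31 + 3*c + 3*c**2) (V(c, p) = ((31 + 3*c + 3*c**2)*c)*p + p = (c*(31 + 3*c + 3*c**2))*p + p = c*p*(31 + 3*c + 3*c**2) + p = p + c*p*(31 + 3*c + 3*c**2))
V(-125 + 356, 769)/(-948204) = (769*(1 + (-125 + 356)*(31 + 3*(-125 + 356) + 3*(-125 + 356)**2)))/(-948204) = (769*(1 + 231*(31 + 3*231 + 3*231**2)))*(-1/948204) = (769*(1 + 231*(31 + 693 + 3*53361)))*(-1/948204) = (769*(1 + 231*(31 + 693 + 160083)))*(-1/948204) = (769*(1 + 231*160807))*(-1/948204) = (769*(1 + 37146417))*(-1/948204) = (769*37146418)*(-1/948204) = 28565595442*(-1/948204) = -14282797721/474102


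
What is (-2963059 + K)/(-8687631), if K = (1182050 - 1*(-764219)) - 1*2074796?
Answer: 3091586/8687631 ≈ 0.35586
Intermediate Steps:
K = -128527 (K = (1182050 + 764219) - 2074796 = 1946269 - 2074796 = -128527)
(-2963059 + K)/(-8687631) = (-2963059 - 128527)/(-8687631) = -3091586*(-1/8687631) = 3091586/8687631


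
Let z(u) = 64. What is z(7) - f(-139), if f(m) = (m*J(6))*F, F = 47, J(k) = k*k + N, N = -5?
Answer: 202587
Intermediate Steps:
J(k) = -5 + k² (J(k) = k*k - 5 = k² - 5 = -5 + k²)
f(m) = 1457*m (f(m) = (m*(-5 + 6²))*47 = (m*(-5 + 36))*47 = (m*31)*47 = (31*m)*47 = 1457*m)
z(7) - f(-139) = 64 - 1457*(-139) = 64 - 1*(-202523) = 64 + 202523 = 202587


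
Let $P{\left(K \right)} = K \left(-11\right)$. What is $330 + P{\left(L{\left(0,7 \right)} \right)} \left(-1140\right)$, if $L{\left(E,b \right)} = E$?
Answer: $330$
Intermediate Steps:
$P{\left(K \right)} = - 11 K$
$330 + P{\left(L{\left(0,7 \right)} \right)} \left(-1140\right) = 330 + \left(-11\right) 0 \left(-1140\right) = 330 + 0 \left(-1140\right) = 330 + 0 = 330$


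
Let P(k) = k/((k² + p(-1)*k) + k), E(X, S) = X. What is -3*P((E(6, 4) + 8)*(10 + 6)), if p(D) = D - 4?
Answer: -3/220 ≈ -0.013636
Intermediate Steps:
p(D) = -4 + D
P(k) = k/(k² - 4*k) (P(k) = k/((k² + (-4 - 1)*k) + k) = k/((k² - 5*k) + k) = k/(k² - 4*k))
-3*P((E(6, 4) + 8)*(10 + 6)) = -3/(-4 + (6 + 8)*(10 + 6)) = -3/(-4 + 14*16) = -3/(-4 + 224) = -3/220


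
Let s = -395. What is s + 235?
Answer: -160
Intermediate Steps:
s + 235 = -395 + 235 = -160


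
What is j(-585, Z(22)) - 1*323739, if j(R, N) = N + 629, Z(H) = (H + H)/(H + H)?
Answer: -323109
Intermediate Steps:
Z(H) = 1 (Z(H) = (2*H)/((2*H)) = (2*H)*(1/(2*H)) = 1)
j(R, N) = 629 + N
j(-585, Z(22)) - 1*323739 = (629 + 1) - 1*323739 = 630 - 323739 = -323109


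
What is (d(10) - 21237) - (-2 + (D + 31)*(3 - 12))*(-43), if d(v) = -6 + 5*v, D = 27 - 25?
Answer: -34050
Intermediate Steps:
D = 2
(d(10) - 21237) - (-2 + (D + 31)*(3 - 12))*(-43) = ((-6 + 5*10) - 21237) - (-2 + (2 + 31)*(3 - 12))*(-43) = ((-6 + 50) - 21237) - (-2 + 33*(-9))*(-43) = (44 - 21237) - (-2 - 297)*(-43) = -21193 - (-299)*(-43) = -21193 - 1*12857 = -21193 - 12857 = -34050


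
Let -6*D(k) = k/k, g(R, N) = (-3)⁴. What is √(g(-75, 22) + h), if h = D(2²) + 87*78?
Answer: √247206/6 ≈ 82.866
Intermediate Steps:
g(R, N) = 81
D(k) = -⅙ (D(k) = -k/(6*k) = -⅙*1 = -⅙)
h = 40715/6 (h = -⅙ + 87*78 = -⅙ + 6786 = 40715/6 ≈ 6785.8)
√(g(-75, 22) + h) = √(81 + 40715/6) = √(41201/6) = √247206/6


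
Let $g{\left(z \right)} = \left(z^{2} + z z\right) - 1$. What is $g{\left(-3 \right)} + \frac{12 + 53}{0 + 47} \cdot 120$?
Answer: $\frac{8599}{47} \approx 182.96$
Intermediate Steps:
$g{\left(z \right)} = -1 + 2 z^{2}$ ($g{\left(z \right)} = \left(z^{2} + z^{2}\right) - 1 = 2 z^{2} - 1 = -1 + 2 z^{2}$)
$g{\left(-3 \right)} + \frac{12 + 53}{0 + 47} \cdot 120 = \left(-1 + 2 \left(-3\right)^{2}\right) + \frac{12 + 53}{0 + 47} \cdot 120 = \left(-1 + 2 \cdot 9\right) + \frac{65}{47} \cdot 120 = \left(-1 + 18\right) + 65 \cdot \frac{1}{47} \cdot 120 = 17 + \frac{65}{47} \cdot 120 = 17 + \frac{7800}{47} = \frac{8599}{47}$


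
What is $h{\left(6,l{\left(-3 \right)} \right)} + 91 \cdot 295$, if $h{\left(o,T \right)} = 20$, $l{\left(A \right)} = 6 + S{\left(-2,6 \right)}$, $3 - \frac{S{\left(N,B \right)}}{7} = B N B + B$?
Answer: $26865$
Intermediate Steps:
$S{\left(N,B \right)} = 21 - 7 B - 7 N B^{2}$ ($S{\left(N,B \right)} = 21 - 7 \left(B N B + B\right) = 21 - 7 \left(N B^{2} + B\right) = 21 - 7 \left(B + N B^{2}\right) = 21 - \left(7 B + 7 N B^{2}\right) = 21 - 7 B - 7 N B^{2}$)
$l{\left(A \right)} = 489$ ($l{\left(A \right)} = 6 - \left(21 - 504\right) = 6 + \left(21 - 42 + 504\right) = 6 + 483 = 489$)
$h{\left(6,l{\left(-3 \right)} \right)} + 91 \cdot 295 = 20 + 91 \cdot 295 = 20 + 26845 = 26865$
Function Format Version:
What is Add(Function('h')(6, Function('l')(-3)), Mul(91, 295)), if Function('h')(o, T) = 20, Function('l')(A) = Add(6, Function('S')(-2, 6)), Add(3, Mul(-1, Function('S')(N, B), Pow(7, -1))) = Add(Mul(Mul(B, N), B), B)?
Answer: 26865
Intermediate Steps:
Function('S')(N, B) = Add(21, Mul(-7, B), Mul(-7, N, Pow(B, 2))) (Function('S')(N, B) = Add(21, Mul(-7, Add(Mul(Mul(B, N), B), B))) = Add(21, Mul(-7, Add(Mul(N, Pow(B, 2)), B))) = Add(21, Mul(-7, Add(B, Mul(N, Pow(B, 2))))) = Add(21, Add(Mul(-7, B), Mul(-7, N, Pow(B, 2)))) = Add(21, Mul(-7, B), Mul(-7, N, Pow(B, 2))))
Function('l')(A) = 489 (Function('l')(A) = Add(6, Add(21, Mul(-7, 6), Mul(-7, -2, Pow(6, 2)))) = Add(6, Add(21, -42, Mul(-7, -2, 36))) = Add(6, Add(21, -42, 504)) = Add(6, 483) = 489)
Add(Function('h')(6, Function('l')(-3)), Mul(91, 295)) = Add(20, Mul(91, 295)) = Add(20, 26845) = 26865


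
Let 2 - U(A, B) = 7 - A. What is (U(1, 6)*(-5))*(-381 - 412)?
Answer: -15860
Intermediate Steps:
U(A, B) = -5 + A (U(A, B) = 2 - (7 - A) = 2 + (-7 + A) = -5 + A)
(U(1, 6)*(-5))*(-381 - 412) = ((-5 + 1)*(-5))*(-381 - 412) = -4*(-5)*(-793) = 20*(-793) = -15860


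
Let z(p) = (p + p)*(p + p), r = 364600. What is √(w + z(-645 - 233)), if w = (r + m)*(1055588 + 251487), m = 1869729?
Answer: 3*√324493184579 ≈ 1.7089e+6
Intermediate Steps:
z(p) = 4*p² (z(p) = (2*p)*(2*p) = 4*p²)
w = 2920435577675 (w = (364600 + 1869729)*(1055588 + 251487) = 2234329*1307075 = 2920435577675)
√(w + z(-645 - 233)) = √(2920435577675 + 4*(-645 - 233)²) = √(2920435577675 + 4*(-878)²) = √(2920435577675 + 4*770884) = √(2920435577675 + 3083536) = √2920438661211 = 3*√324493184579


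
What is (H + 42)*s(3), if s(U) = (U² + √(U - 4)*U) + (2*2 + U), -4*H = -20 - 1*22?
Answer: 840 + 315*I/2 ≈ 840.0 + 157.5*I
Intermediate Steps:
H = 21/2 (H = -(-20 - 1*22)/4 = -(-20 - 22)/4 = -¼*(-42) = 21/2 ≈ 10.500)
s(U) = 4 + U + U² + U*√(-4 + U) (s(U) = (U² + √(-4 + U)*U) + (4 + U) = (U² + U*√(-4 + U)) + (4 + U) = 4 + U + U² + U*√(-4 + U))
(H + 42)*s(3) = (21/2 + 42)*(4 + 3 + 3² + 3*√(-4 + 3)) = 105*(4 + 3 + 9 + 3*√(-1))/2 = 105*(4 + 3 + 9 + 3*I)/2 = 105*(16 + 3*I)/2 = 840 + 315*I/2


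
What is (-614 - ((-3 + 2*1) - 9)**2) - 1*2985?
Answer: -3699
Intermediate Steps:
(-614 - ((-3 + 2*1) - 9)**2) - 1*2985 = (-614 - ((-3 + 2) - 9)**2) - 2985 = (-614 - (-1 - 9)**2) - 2985 = (-614 - 1*(-10)**2) - 2985 = (-614 - 1*100) - 2985 = (-614 - 100) - 2985 = -714 - 2985 = -3699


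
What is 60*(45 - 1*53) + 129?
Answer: -351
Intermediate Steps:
60*(45 - 1*53) + 129 = 60*(45 - 53) + 129 = 60*(-8) + 129 = -480 + 129 = -351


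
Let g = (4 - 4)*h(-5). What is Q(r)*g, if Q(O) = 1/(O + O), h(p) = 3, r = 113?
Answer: 0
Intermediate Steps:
Q(O) = 1/(2*O)
g = 0 (g = (4 - 4)*3 = 0*3 = 0)
Q(r)*g = ((1/2)/113)*0 = ((1/2)*(1/113))*0 = (1/226)*0 = 0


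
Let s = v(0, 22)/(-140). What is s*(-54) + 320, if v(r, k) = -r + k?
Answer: 11497/35 ≈ 328.49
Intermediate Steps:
v(r, k) = k - r
s = -11/70 (s = (22 - 1*0)/(-140) = (22 + 0)*(-1/140) = 22*(-1/140) = -11/70 ≈ -0.15714)
s*(-54) + 320 = -11/70*(-54) + 320 = 297/35 + 320 = 11497/35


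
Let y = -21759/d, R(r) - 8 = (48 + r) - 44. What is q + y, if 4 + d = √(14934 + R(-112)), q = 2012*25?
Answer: 372629182/7409 - 21759*√14834/14818 ≈ 50115.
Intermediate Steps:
R(r) = 12 + r (R(r) = 8 + ((48 + r) - 44) = 8 + (4 + r) = 12 + r)
q = 50300
d = -4 + √14834 (d = -4 + √(14934 + (12 - 112)) = -4 + √(14934 - 100) = -4 + √14834 ≈ 117.79)
y = -21759/(-4 + √14834) ≈ -184.72
q + y = 50300 + (-43518/7409 - 21759*√14834/14818) = 372629182/7409 - 21759*√14834/14818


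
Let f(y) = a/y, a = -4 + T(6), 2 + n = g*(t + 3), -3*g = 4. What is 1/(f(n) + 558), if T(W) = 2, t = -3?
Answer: 1/559 ≈ 0.0017889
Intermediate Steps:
g = -4/3 (g = -⅓*4 = -4/3 ≈ -1.3333)
n = -2 (n = -2 - 4*(-3 + 3)/3 = -2 - 4/3*0 = -2 + 0 = -2)
a = -2 (a = -4 + 2 = -2)
f(y) = -2/y
1/(f(n) + 558) = 1/(-2/(-2) + 558) = 1/(-2*(-½) + 558) = 1/(1 + 558) = 1/559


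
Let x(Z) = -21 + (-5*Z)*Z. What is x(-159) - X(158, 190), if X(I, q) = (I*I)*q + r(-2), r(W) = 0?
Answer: -4869586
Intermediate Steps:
x(Z) = -21 - 5*Z**2
X(I, q) = q*I**2 (X(I, q) = (I*I)*q + 0 = I**2*q + 0 = q*I**2 + 0 = q*I**2)
x(-159) - X(158, 190) = (-21 - 5*(-159)**2) - 190*158**2 = (-21 - 5*25281) - 190*24964 = (-21 - 126405) - 1*4743160 = -126426 - 4743160 = -4869586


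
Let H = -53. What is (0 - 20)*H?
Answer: 1060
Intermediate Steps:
(0 - 20)*H = (0 - 20)*(-53) = -20*(-53) = 1060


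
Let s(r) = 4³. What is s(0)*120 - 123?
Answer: 7557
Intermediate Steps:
s(r) = 64
s(0)*120 - 123 = 64*120 - 123 = 7680 - 123 = 7557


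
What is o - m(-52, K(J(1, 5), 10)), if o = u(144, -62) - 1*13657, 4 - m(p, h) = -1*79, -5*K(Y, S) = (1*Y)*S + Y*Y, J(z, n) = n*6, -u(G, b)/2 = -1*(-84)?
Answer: -13908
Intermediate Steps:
u(G, b) = -168 (u(G, b) = -(-2)*(-84) = -2*84 = -168)
J(z, n) = 6*n
K(Y, S) = -Y**2/5 - S*Y/5 (K(Y, S) = -((1*Y)*S + Y*Y)/5 = -(Y*S + Y**2)/5 = -(S*Y + Y**2)/5 = -(Y**2 + S*Y)/5 = -Y**2/5 - S*Y/5)
m(p, h) = 83 (m(p, h) = 4 - (-1)*79 = 4 - 1*(-79) = 4 + 79 = 83)
o = -13825 (o = -168 - 1*13657 = -168 - 13657 = -13825)
o - m(-52, K(J(1, 5), 10)) = -13825 - 1*83 = -13825 - 83 = -13908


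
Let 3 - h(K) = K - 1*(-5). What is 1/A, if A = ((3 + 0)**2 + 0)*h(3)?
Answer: -1/45 ≈ -0.022222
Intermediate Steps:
h(K) = -2 - K (h(K) = 3 - (K - 1*(-5)) = 3 - (K + 5) = 3 - (5 + K) = 3 + (-5 - K) = -2 - K)
A = -45 (A = ((3 + 0)**2 + 0)*(-2 - 1*3) = (3**2 + 0)*(-2 - 3) = (9 + 0)*(-5) = 9*(-5) = -45)
1/A = 1/(-45) = -1/45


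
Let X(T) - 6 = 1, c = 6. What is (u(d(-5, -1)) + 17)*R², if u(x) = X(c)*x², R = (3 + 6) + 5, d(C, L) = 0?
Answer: 3332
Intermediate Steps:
X(T) = 7 (X(T) = 6 + 1 = 7)
R = 14 (R = 9 + 5 = 14)
u(x) = 7*x²
(u(d(-5, -1)) + 17)*R² = (7*0² + 17)*14² = (7*0 + 17)*196 = (0 + 17)*196 = 17*196 = 3332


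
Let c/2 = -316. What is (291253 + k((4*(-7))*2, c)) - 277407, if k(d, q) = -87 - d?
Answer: 13815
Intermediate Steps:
c = -632 (c = 2*(-316) = -632)
(291253 + k((4*(-7))*2, c)) - 277407 = (291253 + (-87 - 4*(-7)*2)) - 277407 = (291253 + (-87 - (-28)*2)) - 277407 = (291253 + (-87 - 1*(-56))) - 277407 = (291253 + (-87 + 56)) - 277407 = (291253 - 31) - 277407 = 291222 - 277407 = 13815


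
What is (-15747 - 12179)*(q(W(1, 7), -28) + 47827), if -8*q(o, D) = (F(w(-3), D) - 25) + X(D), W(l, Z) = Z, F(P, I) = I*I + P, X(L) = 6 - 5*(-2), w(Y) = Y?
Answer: -1332921943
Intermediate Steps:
X(L) = 16 (X(L) = 6 + 10 = 16)
F(P, I) = P + I² (F(P, I) = I² + P = P + I²)
q(o, D) = 3/2 - D²/8 (q(o, D) = -(((-3 + D²) - 25) + 16)/8 = -((-28 + D²) + 16)/8 = -(-12 + D²)/8 = 3/2 - D²/8)
(-15747 - 12179)*(q(W(1, 7), -28) + 47827) = (-15747 - 12179)*((3/2 - ⅛*(-28)²) + 47827) = -27926*((3/2 - ⅛*784) + 47827) = -27926*((3/2 - 98) + 47827) = -27926*(-193/2 + 47827) = -27926*95461/2 = -1332921943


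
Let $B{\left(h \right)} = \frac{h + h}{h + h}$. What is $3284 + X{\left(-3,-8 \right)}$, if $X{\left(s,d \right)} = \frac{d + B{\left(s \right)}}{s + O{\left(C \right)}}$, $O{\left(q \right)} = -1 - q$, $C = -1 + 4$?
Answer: $3285$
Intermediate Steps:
$C = 3$
$B{\left(h \right)} = 1$ ($B{\left(h \right)} = \frac{2 h}{2 h} = 2 h \frac{1}{2 h} = 1$)
$X{\left(s,d \right)} = \frac{1 + d}{-4 + s}$ ($X{\left(s,d \right)} = \frac{d + 1}{s - 4} = \frac{1 + d}{s - 4} = \frac{1 + d}{-4 + s}$)
$3284 + X{\left(-3,-8 \right)} = 3284 + \frac{1 - 8}{-4 - 3} = 3284 + \frac{1}{-7} \left(-7\right) = 3284 - -1 = 3284 + 1 = 3285$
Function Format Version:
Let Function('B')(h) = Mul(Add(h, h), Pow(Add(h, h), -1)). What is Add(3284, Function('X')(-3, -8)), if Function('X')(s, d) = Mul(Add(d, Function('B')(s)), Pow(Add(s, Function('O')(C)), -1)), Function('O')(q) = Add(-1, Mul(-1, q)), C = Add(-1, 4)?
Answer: 3285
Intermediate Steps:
C = 3
Function('B')(h) = 1 (Function('B')(h) = Mul(Mul(2, h), Pow(Mul(2, h), -1)) = Mul(Mul(2, h), Mul(Rational(1, 2), Pow(h, -1))) = 1)
Function('X')(s, d) = Mul(Pow(Add(-4, s), -1), Add(1, d)) (Function('X')(s, d) = Mul(Add(d, 1), Pow(Add(s, Add(-1, Mul(-1, 3))), -1)) = Mul(Add(1, d), Pow(Add(s, Add(-1, -3)), -1)) = Mul(Add(1, d), Pow(Add(s, -4), -1)) = Mul(Add(1, d), Pow(Add(-4, s), -1)) = Mul(Pow(Add(-4, s), -1), Add(1, d)))
Add(3284, Function('X')(-3, -8)) = Add(3284, Mul(Pow(Add(-4, -3), -1), Add(1, -8))) = Add(3284, Mul(Pow(-7, -1), -7)) = Add(3284, Mul(Rational(-1, 7), -7)) = Add(3284, 1) = 3285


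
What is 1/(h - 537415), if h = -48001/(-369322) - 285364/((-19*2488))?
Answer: -57429571/30863158753220 ≈ -1.8608e-6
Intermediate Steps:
h = 354145745/57429571 (h = -48001*(-1/369322) - 285364/(-47272) = 48001/369322 - 285364*(-1/47272) = 48001/369322 + 71341/11818 = 354145745/57429571 ≈ 6.1666)
1/(h - 537415) = 1/(354145745/57429571 - 537415) = 1/(-30863158753220/57429571) = -57429571/30863158753220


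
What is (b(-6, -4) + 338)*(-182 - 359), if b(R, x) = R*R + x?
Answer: -200170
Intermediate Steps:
b(R, x) = x + R² (b(R, x) = R² + x = x + R²)
(b(-6, -4) + 338)*(-182 - 359) = ((-4 + (-6)²) + 338)*(-182 - 359) = ((-4 + 36) + 338)*(-541) = (32 + 338)*(-541) = 370*(-541) = -200170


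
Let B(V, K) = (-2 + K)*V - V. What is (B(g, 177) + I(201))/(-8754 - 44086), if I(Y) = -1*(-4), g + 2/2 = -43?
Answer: 1913/13210 ≈ 0.14481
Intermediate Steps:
g = -44 (g = -1 - 43 = -44)
B(V, K) = -V + V*(-2 + K) (B(V, K) = V*(-2 + K) - V = -V + V*(-2 + K))
I(Y) = 4
(B(g, 177) + I(201))/(-8754 - 44086) = (-44*(-3 + 177) + 4)/(-8754 - 44086) = (-44*174 + 4)/(-52840) = (-7656 + 4)*(-1/52840) = -7652*(-1/52840) = 1913/13210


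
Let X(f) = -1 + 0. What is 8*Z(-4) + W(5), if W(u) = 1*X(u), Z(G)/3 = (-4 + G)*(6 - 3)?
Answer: -577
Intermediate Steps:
Z(G) = -36 + 9*G (Z(G) = 3*((-4 + G)*(6 - 3)) = 3*((-4 + G)*3) = 3*(-12 + 3*G) = -36 + 9*G)
X(f) = -1
W(u) = -1 (W(u) = 1*(-1) = -1)
8*Z(-4) + W(5) = 8*(-36 + 9*(-4)) - 1 = 8*(-36 - 36) - 1 = 8*(-72) - 1 = -576 - 1 = -577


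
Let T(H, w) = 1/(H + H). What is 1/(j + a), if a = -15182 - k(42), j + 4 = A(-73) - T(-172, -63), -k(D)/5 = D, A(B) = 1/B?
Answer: -25112/376077583 ≈ -6.6774e-5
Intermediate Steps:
k(D) = -5*D
T(H, w) = 1/(2*H)
j = -100719/25112 (j = -4 + (1/(-73) - 1/(2*(-172))) = -4 + (-1/73 - (-1)/(2*172)) = -4 + (-1/73 - 1*(-1/344)) = -4 + (-1/73 + 1/344) = -4 - 271/25112 = -100719/25112 ≈ -4.0108)
a = -14972 (a = -15182 - (-5)*42 = -15182 - 1*(-210) = -15182 + 210 = -14972)
1/(j + a) = 1/(-100719/25112 - 14972) = 1/(-376077583/25112) = -25112/376077583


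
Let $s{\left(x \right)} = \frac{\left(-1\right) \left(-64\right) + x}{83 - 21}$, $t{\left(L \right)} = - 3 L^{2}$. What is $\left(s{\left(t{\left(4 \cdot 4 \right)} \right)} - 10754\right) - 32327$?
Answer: $- \frac{1335863}{31} \approx -43092.0$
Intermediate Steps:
$s{\left(x \right)} = \frac{32}{31} + \frac{x}{62}$ ($s{\left(x \right)} = \frac{64 + x}{62} = \left(64 + x\right) \frac{1}{62} = \frac{32}{31} + \frac{x}{62}$)
$\left(s{\left(t{\left(4 \cdot 4 \right)} \right)} - 10754\right) - 32327 = \left(\left(\frac{32}{31} + \frac{\left(-3\right) \left(4 \cdot 4\right)^{2}}{62}\right) - 10754\right) - 32327 = \left(\left(\frac{32}{31} + \frac{\left(-3\right) 16^{2}}{62}\right) - 10754\right) - 32327 = \left(\left(\frac{32}{31} + \frac{\left(-3\right) 256}{62}\right) - 10754\right) - 32327 = \left(\left(\frac{32}{31} + \frac{1}{62} \left(-768\right)\right) - 10754\right) - 32327 = \left(\left(\frac{32}{31} - \frac{384}{31}\right) - 10754\right) - 32327 = \left(- \frac{352}{31} - 10754\right) - 32327 = - \frac{333726}{31} - 32327 = - \frac{1335863}{31}$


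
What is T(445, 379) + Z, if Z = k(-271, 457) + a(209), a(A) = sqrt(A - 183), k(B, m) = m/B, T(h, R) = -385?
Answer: -104792/271 + sqrt(26) ≈ -381.59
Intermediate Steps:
a(A) = sqrt(-183 + A)
Z = -457/271 + sqrt(26) (Z = 457/(-271) + sqrt(-183 + 209) = 457*(-1/271) + sqrt(26) = -457/271 + sqrt(26) ≈ 3.4127)
T(445, 379) + Z = -385 + (-457/271 + sqrt(26)) = -104792/271 + sqrt(26)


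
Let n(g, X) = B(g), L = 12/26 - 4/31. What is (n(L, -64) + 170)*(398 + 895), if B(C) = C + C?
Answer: 88929954/403 ≈ 2.2067e+5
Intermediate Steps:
B(C) = 2*C
L = 134/403 (L = 12*(1/26) - 4*1/31 = 6/13 - 4/31 = 134/403 ≈ 0.33251)
n(g, X) = 2*g
(n(L, -64) + 170)*(398 + 895) = (2*(134/403) + 170)*(398 + 895) = (268/403 + 170)*1293 = (68778/403)*1293 = 88929954/403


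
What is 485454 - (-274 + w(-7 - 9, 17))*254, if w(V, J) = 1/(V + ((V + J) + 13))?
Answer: 555177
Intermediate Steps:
w(V, J) = 1/(13 + J + 2*V) (w(V, J) = 1/(V + ((J + V) + 13)) = 1/(V + (13 + J + V)) = 1/(13 + J + 2*V))
485454 - (-274 + w(-7 - 9, 17))*254 = 485454 - (-274 + 1/(13 + 17 + 2*(-7 - 9)))*254 = 485454 - (-274 + 1/(13 + 17 + 2*(-16)))*254 = 485454 - (-274 + 1/(13 + 17 - 32))*254 = 485454 - (-274 + 1/(-2))*254 = 485454 - (-274 - ½)*254 = 485454 - (-549)*254/2 = 485454 - 1*(-69723) = 485454 + 69723 = 555177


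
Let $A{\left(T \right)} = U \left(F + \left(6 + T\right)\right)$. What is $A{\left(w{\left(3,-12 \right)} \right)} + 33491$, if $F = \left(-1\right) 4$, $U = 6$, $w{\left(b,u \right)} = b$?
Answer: $33521$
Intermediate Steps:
$F = -4$
$A{\left(T \right)} = 12 + 6 T$ ($A{\left(T \right)} = 6 \left(-4 + \left(6 + T\right)\right) = 6 \left(2 + T\right) = 12 + 6 T$)
$A{\left(w{\left(3,-12 \right)} \right)} + 33491 = \left(12 + 6 \cdot 3\right) + 33491 = \left(12 + 18\right) + 33491 = 30 + 33491 = 33521$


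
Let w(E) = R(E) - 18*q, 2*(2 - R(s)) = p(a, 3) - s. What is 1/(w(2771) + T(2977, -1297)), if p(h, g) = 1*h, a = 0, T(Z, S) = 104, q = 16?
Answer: 2/2407 ≈ 0.00083091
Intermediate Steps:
p(h, g) = h
R(s) = 2 + s/2 (R(s) = 2 - (0 - s)/2 = 2 - (-1)*s/2 = 2 + s/2)
w(E) = -286 + E/2 (w(E) = (2 + E/2) - 18*16 = (2 + E/2) - 288 = -286 + E/2)
1/(w(2771) + T(2977, -1297)) = 1/((-286 + (½)*2771) + 104) = 1/((-286 + 2771/2) + 104) = 1/(2199/2 + 104) = 1/(2407/2) = 2/2407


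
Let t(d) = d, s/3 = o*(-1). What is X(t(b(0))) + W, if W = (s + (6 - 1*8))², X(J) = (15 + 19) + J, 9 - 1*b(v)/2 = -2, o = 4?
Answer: 252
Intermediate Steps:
b(v) = 22 (b(v) = 18 - 2*(-2) = 18 + 4 = 22)
s = -12 (s = 3*(4*(-1)) = 3*(-4) = -12)
X(J) = 34 + J
W = 196 (W = (-12 + (6 - 1*8))² = (-12 + (6 - 8))² = (-12 - 2)² = (-14)² = 196)
X(t(b(0))) + W = (34 + 22) + 196 = 56 + 196 = 252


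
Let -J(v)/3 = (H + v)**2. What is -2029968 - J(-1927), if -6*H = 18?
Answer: 9144732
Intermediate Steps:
H = -3 (H = -1/6*18 = -3)
J(v) = -3*(-3 + v)**2
-2029968 - J(-1927) = -2029968 - (-3)*(-3 - 1927)**2 = -2029968 - (-3)*(-1930)**2 = -2029968 - (-3)*3724900 = -2029968 - 1*(-11174700) = -2029968 + 11174700 = 9144732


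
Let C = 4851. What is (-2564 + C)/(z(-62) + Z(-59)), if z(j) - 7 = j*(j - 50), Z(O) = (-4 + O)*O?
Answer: 2287/10668 ≈ 0.21438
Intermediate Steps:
Z(O) = O*(-4 + O)
z(j) = 7 + j*(-50 + j) (z(j) = 7 + j*(j - 50) = 7 + j*(-50 + j))
(-2564 + C)/(z(-62) + Z(-59)) = (-2564 + 4851)/((7 + (-62)² - 50*(-62)) - 59*(-4 - 59)) = 2287/((7 + 3844 + 3100) - 59*(-63)) = 2287/(6951 + 3717) = 2287/10668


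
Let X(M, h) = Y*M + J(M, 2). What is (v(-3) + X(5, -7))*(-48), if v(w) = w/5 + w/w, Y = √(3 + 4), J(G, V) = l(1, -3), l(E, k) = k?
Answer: 624/5 - 240*√7 ≈ -510.18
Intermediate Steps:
J(G, V) = -3
Y = √7 ≈ 2.6458
X(M, h) = -3 + M*√7 (X(M, h) = √7*M - 3 = M*√7 - 3 = -3 + M*√7)
v(w) = 1 + w/5 (v(w) = w*(⅕) + 1 = w/5 + 1 = 1 + w/5)
(v(-3) + X(5, -7))*(-48) = ((1 + (⅕)*(-3)) + (-3 + 5*√7))*(-48) = ((1 - ⅗) + (-3 + 5*√7))*(-48) = (⅖ + (-3 + 5*√7))*(-48) = (-13/5 + 5*√7)*(-48) = 624/5 - 240*√7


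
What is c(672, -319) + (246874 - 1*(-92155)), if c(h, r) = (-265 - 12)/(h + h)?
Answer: 455654699/1344 ≈ 3.3903e+5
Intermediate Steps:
c(h, r) = -277/(2*h) (c(h, r) = -277*1/(2*h) = -277/(2*h))
c(672, -319) + (246874 - 1*(-92155)) = -277/2/672 + (246874 - 1*(-92155)) = -277/2*1/672 + (246874 + 92155) = -277/1344 + 339029 = 455654699/1344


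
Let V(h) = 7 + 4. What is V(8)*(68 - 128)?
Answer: -660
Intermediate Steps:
V(h) = 11
V(8)*(68 - 128) = 11*(68 - 128) = 11*(-60) = -660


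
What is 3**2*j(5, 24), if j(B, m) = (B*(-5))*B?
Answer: -1125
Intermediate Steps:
j(B, m) = -5*B**2 (j(B, m) = (-5*B)*B = -5*B**2)
3**2*j(5, 24) = 3**2*(-5*5**2) = 9*(-5*25) = 9*(-125) = -1125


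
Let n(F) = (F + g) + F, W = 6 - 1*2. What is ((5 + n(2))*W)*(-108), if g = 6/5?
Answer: -22032/5 ≈ -4406.4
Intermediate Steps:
W = 4 (W = 6 - 2 = 4)
g = 6/5 (g = 6*(⅕) = 6/5 ≈ 1.2000)
n(F) = 6/5 + 2*F (n(F) = (F + 6/5) + F = (6/5 + F) + F = 6/5 + 2*F)
((5 + n(2))*W)*(-108) = ((5 + (6/5 + 2*2))*4)*(-108) = ((5 + (6/5 + 4))*4)*(-108) = ((5 + 26/5)*4)*(-108) = ((51/5)*4)*(-108) = (204/5)*(-108) = -22032/5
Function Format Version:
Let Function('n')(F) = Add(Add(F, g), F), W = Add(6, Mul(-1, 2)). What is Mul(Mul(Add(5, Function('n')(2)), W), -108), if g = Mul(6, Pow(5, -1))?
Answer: Rational(-22032, 5) ≈ -4406.4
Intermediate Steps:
W = 4 (W = Add(6, -2) = 4)
g = Rational(6, 5) (g = Mul(6, Rational(1, 5)) = Rational(6, 5) ≈ 1.2000)
Function('n')(F) = Add(Rational(6, 5), Mul(2, F)) (Function('n')(F) = Add(Add(F, Rational(6, 5)), F) = Add(Add(Rational(6, 5), F), F) = Add(Rational(6, 5), Mul(2, F)))
Mul(Mul(Add(5, Function('n')(2)), W), -108) = Mul(Mul(Add(5, Add(Rational(6, 5), Mul(2, 2))), 4), -108) = Mul(Mul(Add(5, Add(Rational(6, 5), 4)), 4), -108) = Mul(Mul(Add(5, Rational(26, 5)), 4), -108) = Mul(Mul(Rational(51, 5), 4), -108) = Mul(Rational(204, 5), -108) = Rational(-22032, 5)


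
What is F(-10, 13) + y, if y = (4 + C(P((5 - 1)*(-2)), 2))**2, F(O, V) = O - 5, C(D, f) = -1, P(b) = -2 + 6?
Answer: -6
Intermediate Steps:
P(b) = 4
F(O, V) = -5 + O
y = 9 (y = (4 - 1)**2 = 3**2 = 9)
F(-10, 13) + y = (-5 - 10) + 9 = -15 + 9 = -6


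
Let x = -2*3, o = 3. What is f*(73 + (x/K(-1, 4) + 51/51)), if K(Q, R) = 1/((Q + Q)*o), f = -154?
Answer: -16940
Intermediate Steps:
K(Q, R) = 1/(6*Q) (K(Q, R) = 1/((Q + Q)*3) = (1/3)/(2*Q) = (1/(2*Q))*(1/3) = 1/(6*Q))
x = -6
f*(73 + (x/K(-1, 4) + 51/51)) = -154*(73 + (-6/((1/6)/(-1)) + 51/51)) = -154*(73 + (-6/((1/6)*(-1)) + 51*(1/51))) = -154*(73 + (-6/(-1/6) + 1)) = -154*(73 + (-6*(-6) + 1)) = -154*(73 + (36 + 1)) = -154*(73 + 37) = -154*110 = -16940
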